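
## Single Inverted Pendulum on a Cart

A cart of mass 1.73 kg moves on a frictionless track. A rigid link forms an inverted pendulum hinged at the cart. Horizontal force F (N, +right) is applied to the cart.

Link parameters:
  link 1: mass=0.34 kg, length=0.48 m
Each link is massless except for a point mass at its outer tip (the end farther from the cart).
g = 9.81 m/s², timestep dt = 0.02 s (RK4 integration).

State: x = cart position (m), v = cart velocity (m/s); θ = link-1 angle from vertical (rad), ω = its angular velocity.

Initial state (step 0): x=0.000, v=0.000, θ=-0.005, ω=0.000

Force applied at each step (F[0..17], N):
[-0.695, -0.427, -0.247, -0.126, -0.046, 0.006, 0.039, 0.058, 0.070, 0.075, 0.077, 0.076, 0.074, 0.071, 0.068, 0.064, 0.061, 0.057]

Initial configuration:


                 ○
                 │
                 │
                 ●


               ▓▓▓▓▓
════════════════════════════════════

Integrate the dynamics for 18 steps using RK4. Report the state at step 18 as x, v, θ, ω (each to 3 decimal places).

Answer: x=-0.004, v=-0.008, θ=0.001, ω=0.004

Derivation:
apply F[0]=-0.695 → step 1: x=-0.000, v=-0.008, θ=-0.005, ω=0.014
apply F[1]=-0.427 → step 2: x=-0.000, v=-0.013, θ=-0.004, ω=0.022
apply F[2]=-0.247 → step 3: x=-0.001, v=-0.015, θ=-0.004, ω=0.026
apply F[3]=-0.126 → step 4: x=-0.001, v=-0.017, θ=-0.003, ω=0.027
apply F[4]=-0.046 → step 5: x=-0.001, v=-0.017, θ=-0.003, ω=0.027
apply F[5]=+0.006 → step 6: x=-0.002, v=-0.017, θ=-0.002, ω=0.025
apply F[6]=+0.039 → step 7: x=-0.002, v=-0.016, θ=-0.002, ω=0.023
apply F[7]=+0.058 → step 8: x=-0.002, v=-0.016, θ=-0.001, ω=0.021
apply F[8]=+0.070 → step 9: x=-0.003, v=-0.015, θ=-0.001, ω=0.019
apply F[9]=+0.075 → step 10: x=-0.003, v=-0.014, θ=-0.001, ω=0.017
apply F[10]=+0.077 → step 11: x=-0.003, v=-0.013, θ=-0.000, ω=0.015
apply F[11]=+0.076 → step 12: x=-0.003, v=-0.012, θ=-0.000, ω=0.013
apply F[12]=+0.074 → step 13: x=-0.004, v=-0.011, θ=0.000, ω=0.011
apply F[13]=+0.071 → step 14: x=-0.004, v=-0.010, θ=0.000, ω=0.009
apply F[14]=+0.068 → step 15: x=-0.004, v=-0.010, θ=0.000, ω=0.008
apply F[15]=+0.064 → step 16: x=-0.004, v=-0.009, θ=0.001, ω=0.007
apply F[16]=+0.061 → step 17: x=-0.004, v=-0.008, θ=0.001, ω=0.005
apply F[17]=+0.057 → step 18: x=-0.004, v=-0.008, θ=0.001, ω=0.004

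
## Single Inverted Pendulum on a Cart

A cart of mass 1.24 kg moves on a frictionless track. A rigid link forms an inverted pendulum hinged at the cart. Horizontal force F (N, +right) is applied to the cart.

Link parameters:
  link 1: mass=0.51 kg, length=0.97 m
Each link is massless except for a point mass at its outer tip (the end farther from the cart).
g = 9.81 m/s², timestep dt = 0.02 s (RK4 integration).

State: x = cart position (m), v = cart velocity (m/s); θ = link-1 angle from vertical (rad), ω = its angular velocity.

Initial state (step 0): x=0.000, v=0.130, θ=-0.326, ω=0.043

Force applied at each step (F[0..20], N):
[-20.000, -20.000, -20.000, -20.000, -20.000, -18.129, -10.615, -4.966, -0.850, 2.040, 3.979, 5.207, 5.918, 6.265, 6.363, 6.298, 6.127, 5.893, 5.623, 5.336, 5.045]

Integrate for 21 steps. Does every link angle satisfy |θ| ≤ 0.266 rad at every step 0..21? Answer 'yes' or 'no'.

Answer: no

Derivation:
apply F[0]=-20.000 → step 1: x=-0.000, v=-0.156, θ=-0.323, ω=0.258
apply F[1]=-20.000 → step 2: x=-0.006, v=-0.443, θ=-0.316, ω=0.476
apply F[2]=-20.000 → step 3: x=-0.018, v=-0.732, θ=-0.304, ω=0.697
apply F[3]=-20.000 → step 4: x=-0.036, v=-1.024, θ=-0.288, ω=0.926
apply F[4]=-20.000 → step 5: x=-0.059, v=-1.318, θ=-0.267, ω=1.162
apply F[5]=-18.129 → step 6: x=-0.088, v=-1.587, θ=-0.241, ω=1.380
apply F[6]=-10.615 → step 7: x=-0.121, v=-1.741, θ=-0.213, ω=1.489
apply F[7]=-4.966 → step 8: x=-0.157, v=-1.808, θ=-0.183, ω=1.517
apply F[8]=-0.850 → step 9: x=-0.193, v=-1.812, θ=-0.153, ω=1.487
apply F[9]=+2.040 → step 10: x=-0.229, v=-1.770, θ=-0.124, ω=1.417
apply F[10]=+3.979 → step 11: x=-0.264, v=-1.699, θ=-0.096, ω=1.322
apply F[11]=+5.207 → step 12: x=-0.297, v=-1.610, θ=-0.071, ω=1.213
apply F[12]=+5.918 → step 13: x=-0.328, v=-1.511, θ=-0.048, ω=1.099
apply F[13]=+6.265 → step 14: x=-0.357, v=-1.407, θ=-0.027, ω=0.984
apply F[14]=+6.363 → step 15: x=-0.384, v=-1.303, θ=-0.008, ω=0.874
apply F[15]=+6.298 → step 16: x=-0.409, v=-1.201, θ=0.008, ω=0.769
apply F[16]=+6.127 → step 17: x=-0.432, v=-1.104, θ=0.022, ω=0.671
apply F[17]=+5.893 → step 18: x=-0.453, v=-1.011, θ=0.035, ω=0.582
apply F[18]=+5.623 → step 19: x=-0.473, v=-0.924, θ=0.046, ω=0.500
apply F[19]=+5.336 → step 20: x=-0.490, v=-0.842, θ=0.055, ω=0.425
apply F[20]=+5.045 → step 21: x=-0.506, v=-0.765, θ=0.063, ω=0.359
Max |angle| over trajectory = 0.326 rad; bound = 0.266 → exceeded.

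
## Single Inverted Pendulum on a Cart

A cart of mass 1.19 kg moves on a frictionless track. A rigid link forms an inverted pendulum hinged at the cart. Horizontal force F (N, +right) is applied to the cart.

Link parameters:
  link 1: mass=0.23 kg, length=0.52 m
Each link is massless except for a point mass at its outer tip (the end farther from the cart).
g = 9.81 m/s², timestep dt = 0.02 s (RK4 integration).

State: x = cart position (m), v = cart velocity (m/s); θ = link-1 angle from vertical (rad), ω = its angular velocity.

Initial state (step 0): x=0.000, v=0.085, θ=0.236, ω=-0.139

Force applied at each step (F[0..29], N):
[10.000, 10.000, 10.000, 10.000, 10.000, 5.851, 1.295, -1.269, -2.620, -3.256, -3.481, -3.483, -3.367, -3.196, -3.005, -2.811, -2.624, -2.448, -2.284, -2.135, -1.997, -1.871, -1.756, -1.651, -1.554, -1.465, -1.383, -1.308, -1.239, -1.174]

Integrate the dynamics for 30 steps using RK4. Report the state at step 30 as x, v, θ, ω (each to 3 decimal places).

Answer: x=0.313, v=0.151, θ=-0.063, ω=0.045

Derivation:
apply F[0]=+10.000 → step 1: x=0.003, v=0.243, θ=0.231, ω=-0.347
apply F[1]=+10.000 → step 2: x=0.010, v=0.401, θ=0.222, ω=-0.559
apply F[2]=+10.000 → step 3: x=0.019, v=0.560, θ=0.209, ω=-0.776
apply F[3]=+10.000 → step 4: x=0.032, v=0.720, θ=0.191, ω=-1.002
apply F[4]=+10.000 → step 5: x=0.048, v=0.881, θ=0.169, ω=-1.239
apply F[5]=+5.851 → step 6: x=0.067, v=0.973, θ=0.143, ω=-1.356
apply F[6]=+1.295 → step 7: x=0.086, v=0.991, θ=0.116, ω=-1.341
apply F[7]=-1.269 → step 8: x=0.106, v=0.966, θ=0.090, ω=-1.255
apply F[8]=-2.620 → step 9: x=0.125, v=0.919, θ=0.066, ω=-1.136
apply F[9]=-3.256 → step 10: x=0.143, v=0.863, θ=0.044, ω=-1.007
apply F[10]=-3.481 → step 11: x=0.159, v=0.803, θ=0.026, ω=-0.879
apply F[11]=-3.483 → step 12: x=0.175, v=0.744, θ=0.009, ω=-0.758
apply F[12]=-3.367 → step 13: x=0.189, v=0.687, θ=-0.005, ω=-0.649
apply F[13]=-3.196 → step 14: x=0.202, v=0.634, θ=-0.017, ω=-0.550
apply F[14]=-3.005 → step 15: x=0.214, v=0.584, θ=-0.027, ω=-0.463
apply F[15]=-2.811 → step 16: x=0.226, v=0.538, θ=-0.035, ω=-0.386
apply F[16]=-2.624 → step 17: x=0.236, v=0.495, θ=-0.042, ω=-0.319
apply F[17]=-2.448 → step 18: x=0.245, v=0.456, θ=-0.048, ω=-0.261
apply F[18]=-2.284 → step 19: x=0.254, v=0.419, θ=-0.053, ω=-0.210
apply F[19]=-2.135 → step 20: x=0.262, v=0.386, θ=-0.057, ω=-0.166
apply F[20]=-1.997 → step 21: x=0.270, v=0.354, θ=-0.060, ω=-0.127
apply F[21]=-1.871 → step 22: x=0.276, v=0.325, θ=-0.062, ω=-0.094
apply F[22]=-1.756 → step 23: x=0.283, v=0.298, θ=-0.063, ω=-0.066
apply F[23]=-1.651 → step 24: x=0.288, v=0.273, θ=-0.065, ω=-0.041
apply F[24]=-1.554 → step 25: x=0.294, v=0.249, θ=-0.065, ω=-0.021
apply F[25]=-1.465 → step 26: x=0.298, v=0.227, θ=-0.065, ω=-0.003
apply F[26]=-1.383 → step 27: x=0.303, v=0.206, θ=-0.065, ω=0.012
apply F[27]=-1.308 → step 28: x=0.307, v=0.187, θ=-0.065, ω=0.025
apply F[28]=-1.239 → step 29: x=0.310, v=0.168, θ=-0.064, ω=0.036
apply F[29]=-1.174 → step 30: x=0.313, v=0.151, θ=-0.063, ω=0.045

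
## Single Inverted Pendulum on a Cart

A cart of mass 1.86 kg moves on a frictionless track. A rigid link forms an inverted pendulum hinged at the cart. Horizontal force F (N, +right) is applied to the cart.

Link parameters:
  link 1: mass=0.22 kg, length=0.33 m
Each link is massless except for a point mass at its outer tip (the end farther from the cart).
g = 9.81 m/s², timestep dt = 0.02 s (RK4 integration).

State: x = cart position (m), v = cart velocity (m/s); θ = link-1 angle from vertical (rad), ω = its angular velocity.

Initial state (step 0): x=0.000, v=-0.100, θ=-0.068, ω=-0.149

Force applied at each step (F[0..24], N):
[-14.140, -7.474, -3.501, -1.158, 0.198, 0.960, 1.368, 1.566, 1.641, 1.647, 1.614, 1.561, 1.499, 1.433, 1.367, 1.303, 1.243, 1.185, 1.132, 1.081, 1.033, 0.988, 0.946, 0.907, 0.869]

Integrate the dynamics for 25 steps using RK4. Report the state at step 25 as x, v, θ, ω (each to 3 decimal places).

Answer: x=-0.123, v=-0.111, θ=0.034, ω=-0.021

Derivation:
apply F[0]=-14.140 → step 1: x=-0.004, v=-0.250, θ=-0.067, ω=0.265
apply F[1]=-7.474 → step 2: x=-0.009, v=-0.329, θ=-0.060, ω=0.466
apply F[2]=-3.501 → step 3: x=-0.016, v=-0.366, θ=-0.049, ω=0.544
apply F[3]=-1.158 → step 4: x=-0.024, v=-0.377, θ=-0.039, ω=0.552
apply F[4]=+0.198 → step 5: x=-0.031, v=-0.374, θ=-0.028, ω=0.524
apply F[5]=+0.960 → step 6: x=-0.039, v=-0.363, θ=-0.018, ω=0.477
apply F[6]=+1.368 → step 7: x=-0.046, v=-0.348, θ=-0.009, ω=0.424
apply F[7]=+1.566 → step 8: x=-0.052, v=-0.331, θ=-0.001, ω=0.370
apply F[8]=+1.641 → step 9: x=-0.059, v=-0.314, θ=0.006, ω=0.318
apply F[9]=+1.647 → step 10: x=-0.065, v=-0.296, θ=0.012, ω=0.270
apply F[10]=+1.614 → step 11: x=-0.071, v=-0.279, θ=0.017, ω=0.228
apply F[11]=+1.561 → step 12: x=-0.076, v=-0.263, θ=0.021, ω=0.189
apply F[12]=+1.499 → step 13: x=-0.081, v=-0.247, θ=0.025, ω=0.156
apply F[13]=+1.433 → step 14: x=-0.086, v=-0.233, θ=0.027, ω=0.126
apply F[14]=+1.367 → step 15: x=-0.091, v=-0.218, θ=0.030, ω=0.101
apply F[15]=+1.303 → step 16: x=-0.095, v=-0.205, θ=0.031, ω=0.079
apply F[16]=+1.243 → step 17: x=-0.099, v=-0.193, θ=0.033, ω=0.059
apply F[17]=+1.185 → step 18: x=-0.103, v=-0.181, θ=0.034, ω=0.043
apply F[18]=+1.132 → step 19: x=-0.106, v=-0.169, θ=0.034, ω=0.029
apply F[19]=+1.081 → step 20: x=-0.109, v=-0.158, θ=0.035, ω=0.017
apply F[20]=+1.033 → step 21: x=-0.112, v=-0.148, θ=0.035, ω=0.006
apply F[21]=+0.988 → step 22: x=-0.115, v=-0.138, θ=0.035, ω=-0.002
apply F[22]=+0.946 → step 23: x=-0.118, v=-0.129, θ=0.035, ω=-0.010
apply F[23]=+0.907 → step 24: x=-0.120, v=-0.120, θ=0.035, ω=-0.016
apply F[24]=+0.869 → step 25: x=-0.123, v=-0.111, θ=0.034, ω=-0.021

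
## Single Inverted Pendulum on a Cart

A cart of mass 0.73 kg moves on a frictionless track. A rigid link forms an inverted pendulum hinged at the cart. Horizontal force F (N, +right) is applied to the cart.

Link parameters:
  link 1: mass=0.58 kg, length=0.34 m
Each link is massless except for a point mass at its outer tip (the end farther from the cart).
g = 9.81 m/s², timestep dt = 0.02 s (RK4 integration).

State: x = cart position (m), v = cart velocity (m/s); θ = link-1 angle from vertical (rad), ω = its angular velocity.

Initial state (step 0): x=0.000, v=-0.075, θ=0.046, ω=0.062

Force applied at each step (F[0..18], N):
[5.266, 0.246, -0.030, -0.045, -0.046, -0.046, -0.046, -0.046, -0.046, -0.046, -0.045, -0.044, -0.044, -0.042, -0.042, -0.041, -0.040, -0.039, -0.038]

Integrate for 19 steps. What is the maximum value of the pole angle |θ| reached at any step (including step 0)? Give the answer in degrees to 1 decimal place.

Answer: 2.6°

Derivation:
apply F[0]=+5.266 → step 1: x=-0.000, v=0.062, θ=0.043, ω=-0.314
apply F[1]=+0.246 → step 2: x=0.001, v=0.062, θ=0.037, ω=-0.292
apply F[2]=-0.030 → step 3: x=0.002, v=0.056, θ=0.032, ω=-0.254
apply F[3]=-0.045 → step 4: x=0.003, v=0.050, θ=0.027, ω=-0.220
apply F[4]=-0.046 → step 5: x=0.004, v=0.045, θ=0.023, ω=-0.190
apply F[5]=-0.046 → step 6: x=0.005, v=0.041, θ=0.020, ω=-0.165
apply F[6]=-0.046 → step 7: x=0.006, v=0.037, θ=0.017, ω=-0.142
apply F[7]=-0.046 → step 8: x=0.007, v=0.033, θ=0.014, ω=-0.123
apply F[8]=-0.046 → step 9: x=0.007, v=0.030, θ=0.012, ω=-0.106
apply F[9]=-0.046 → step 10: x=0.008, v=0.027, θ=0.010, ω=-0.091
apply F[10]=-0.045 → step 11: x=0.008, v=0.024, θ=0.008, ω=-0.079
apply F[11]=-0.044 → step 12: x=0.009, v=0.022, θ=0.006, ω=-0.068
apply F[12]=-0.044 → step 13: x=0.009, v=0.020, θ=0.005, ω=-0.058
apply F[13]=-0.042 → step 14: x=0.010, v=0.018, θ=0.004, ω=-0.050
apply F[14]=-0.042 → step 15: x=0.010, v=0.016, θ=0.003, ω=-0.043
apply F[15]=-0.041 → step 16: x=0.010, v=0.015, θ=0.002, ω=-0.036
apply F[16]=-0.040 → step 17: x=0.011, v=0.013, θ=0.002, ω=-0.031
apply F[17]=-0.039 → step 18: x=0.011, v=0.012, θ=0.001, ω=-0.026
apply F[18]=-0.038 → step 19: x=0.011, v=0.011, θ=0.001, ω=-0.022
Max |angle| over trajectory = 0.046 rad = 2.6°.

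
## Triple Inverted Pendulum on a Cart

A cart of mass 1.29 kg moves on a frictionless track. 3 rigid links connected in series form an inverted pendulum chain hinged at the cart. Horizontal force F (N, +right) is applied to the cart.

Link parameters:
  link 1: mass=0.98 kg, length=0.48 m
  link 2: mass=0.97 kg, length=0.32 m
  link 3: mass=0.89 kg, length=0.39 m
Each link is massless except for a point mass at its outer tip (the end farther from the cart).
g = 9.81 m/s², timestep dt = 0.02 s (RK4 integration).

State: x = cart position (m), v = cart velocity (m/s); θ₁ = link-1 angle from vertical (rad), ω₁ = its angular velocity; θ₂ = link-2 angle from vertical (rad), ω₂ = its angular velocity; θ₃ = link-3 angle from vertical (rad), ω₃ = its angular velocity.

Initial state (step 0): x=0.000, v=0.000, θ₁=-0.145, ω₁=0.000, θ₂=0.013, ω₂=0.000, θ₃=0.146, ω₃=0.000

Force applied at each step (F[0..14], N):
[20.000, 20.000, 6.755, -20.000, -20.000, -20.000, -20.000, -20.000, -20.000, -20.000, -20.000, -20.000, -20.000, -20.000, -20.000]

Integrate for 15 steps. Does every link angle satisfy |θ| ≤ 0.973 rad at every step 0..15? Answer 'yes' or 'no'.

apply F[0]=+20.000 → step 1: x=0.004, v=0.353, θ₁=-0.154, ω₁=-0.869, θ₂=0.014, ω₂=0.143, θ₃=0.147, ω₃=0.084
apply F[1]=+20.000 → step 2: x=0.014, v=0.703, θ₁=-0.180, ω₁=-1.733, θ₂=0.019, ω₂=0.283, θ₃=0.149, ω₃=0.154
apply F[2]=+6.755 → step 3: x=0.030, v=0.856, θ₁=-0.219, ω₁=-2.221, θ₂=0.026, ω₂=0.466, θ₃=0.153, ω₃=0.223
apply F[3]=-20.000 → step 4: x=0.045, v=0.637, θ₁=-0.262, ω₁=-2.049, θ₂=0.039, ω₂=0.828, θ₃=0.159, ω₃=0.322
apply F[4]=-20.000 → step 5: x=0.055, v=0.430, θ₁=-0.302, ω₁=-1.948, θ₂=0.060, ω₂=1.273, θ₃=0.166, ω₃=0.409
apply F[5]=-20.000 → step 6: x=0.062, v=0.230, θ₁=-0.340, ω₁=-1.896, θ₂=0.090, ω₂=1.788, θ₃=0.175, ω₃=0.476
apply F[6]=-20.000 → step 7: x=0.064, v=0.032, θ₁=-0.378, ω₁=-1.868, θ₂=0.132, ω₂=2.359, θ₃=0.185, ω₃=0.517
apply F[7]=-20.000 → step 8: x=0.063, v=-0.167, θ₁=-0.415, ω₁=-1.840, θ₂=0.185, ω₂=2.971, θ₃=0.195, ω₃=0.533
apply F[8]=-20.000 → step 9: x=0.058, v=-0.371, θ₁=-0.451, ω₁=-1.787, θ₂=0.251, ω₂=3.604, θ₃=0.206, ω₃=0.528
apply F[9]=-20.000 → step 10: x=0.048, v=-0.579, θ₁=-0.486, ω₁=-1.690, θ₂=0.329, ω₂=4.245, θ₃=0.216, ω₃=0.514
apply F[10]=-20.000 → step 11: x=0.035, v=-0.793, θ₁=-0.518, ω₁=-1.533, θ₂=0.420, ω₂=4.883, θ₃=0.227, ω₃=0.506
apply F[11]=-20.000 → step 12: x=0.017, v=-1.008, θ₁=-0.547, ω₁=-1.304, θ₂=0.525, ω₂=5.517, θ₃=0.237, ω₃=0.524
apply F[12]=-20.000 → step 13: x=-0.006, v=-1.223, θ₁=-0.570, ω₁=-0.997, θ₂=0.641, ω₂=6.149, θ₃=0.248, ω₃=0.590
apply F[13]=-20.000 → step 14: x=-0.032, v=-1.434, θ₁=-0.586, ω₁=-0.603, θ₂=0.771, ω₂=6.787, θ₃=0.261, ω₃=0.732
apply F[14]=-20.000 → step 15: x=-0.063, v=-1.638, θ₁=-0.593, ω₁=-0.118, θ₂=0.913, ω₂=7.440, θ₃=0.278, ω₃=0.978
Max |angle| over trajectory = 0.913 rad; bound = 0.973 → within bound.

Answer: yes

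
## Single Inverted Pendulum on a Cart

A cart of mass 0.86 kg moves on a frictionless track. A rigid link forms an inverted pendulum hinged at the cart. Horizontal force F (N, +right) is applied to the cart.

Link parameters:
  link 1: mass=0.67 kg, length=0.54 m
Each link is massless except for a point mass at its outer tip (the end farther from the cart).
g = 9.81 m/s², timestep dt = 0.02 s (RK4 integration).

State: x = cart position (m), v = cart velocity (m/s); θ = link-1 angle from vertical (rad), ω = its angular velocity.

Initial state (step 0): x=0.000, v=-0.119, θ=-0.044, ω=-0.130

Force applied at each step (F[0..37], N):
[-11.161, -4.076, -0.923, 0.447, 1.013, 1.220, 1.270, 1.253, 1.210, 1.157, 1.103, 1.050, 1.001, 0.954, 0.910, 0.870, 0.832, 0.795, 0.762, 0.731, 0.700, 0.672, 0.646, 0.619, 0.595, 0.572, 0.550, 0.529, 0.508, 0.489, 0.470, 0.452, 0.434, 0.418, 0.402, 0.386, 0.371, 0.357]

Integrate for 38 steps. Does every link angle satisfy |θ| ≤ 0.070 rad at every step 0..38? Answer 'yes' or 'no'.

Answer: yes

Derivation:
apply F[0]=-11.161 → step 1: x=-0.005, v=-0.372, θ=-0.042, ω=0.321
apply F[1]=-4.076 → step 2: x=-0.013, v=-0.460, θ=-0.034, ω=0.472
apply F[2]=-0.923 → step 3: x=-0.023, v=-0.477, θ=-0.025, ω=0.493
apply F[3]=+0.447 → step 4: x=-0.032, v=-0.464, θ=-0.015, ω=0.461
apply F[4]=+1.013 → step 5: x=-0.041, v=-0.439, θ=-0.006, ω=0.410
apply F[5]=+1.220 → step 6: x=-0.050, v=-0.410, θ=0.001, ω=0.356
apply F[6]=+1.270 → step 7: x=-0.057, v=-0.381, θ=0.008, ω=0.305
apply F[7]=+1.253 → step 8: x=-0.065, v=-0.354, θ=0.014, ω=0.258
apply F[8]=+1.210 → step 9: x=-0.072, v=-0.328, θ=0.018, ω=0.216
apply F[9]=+1.157 → step 10: x=-0.078, v=-0.304, θ=0.022, ω=0.179
apply F[10]=+1.103 → step 11: x=-0.084, v=-0.282, θ=0.025, ω=0.147
apply F[11]=+1.050 → step 12: x=-0.089, v=-0.262, θ=0.028, ω=0.119
apply F[12]=+1.001 → step 13: x=-0.094, v=-0.243, θ=0.030, ω=0.095
apply F[13]=+0.954 → step 14: x=-0.099, v=-0.226, θ=0.032, ω=0.074
apply F[14]=+0.910 → step 15: x=-0.103, v=-0.210, θ=0.033, ω=0.056
apply F[15]=+0.870 → step 16: x=-0.107, v=-0.195, θ=0.034, ω=0.041
apply F[16]=+0.832 → step 17: x=-0.111, v=-0.181, θ=0.035, ω=0.027
apply F[17]=+0.795 → step 18: x=-0.115, v=-0.167, θ=0.035, ω=0.016
apply F[18]=+0.762 → step 19: x=-0.118, v=-0.155, θ=0.036, ω=0.006
apply F[19]=+0.731 → step 20: x=-0.121, v=-0.144, θ=0.036, ω=-0.003
apply F[20]=+0.700 → step 21: x=-0.124, v=-0.133, θ=0.035, ω=-0.010
apply F[21]=+0.672 → step 22: x=-0.126, v=-0.123, θ=0.035, ω=-0.016
apply F[22]=+0.646 → step 23: x=-0.128, v=-0.113, θ=0.035, ω=-0.021
apply F[23]=+0.619 → step 24: x=-0.131, v=-0.104, θ=0.034, ω=-0.025
apply F[24]=+0.595 → step 25: x=-0.133, v=-0.095, θ=0.034, ω=-0.029
apply F[25]=+0.572 → step 26: x=-0.134, v=-0.087, θ=0.033, ω=-0.032
apply F[26]=+0.550 → step 27: x=-0.136, v=-0.079, θ=0.033, ω=-0.034
apply F[27]=+0.529 → step 28: x=-0.138, v=-0.072, θ=0.032, ω=-0.036
apply F[28]=+0.508 → step 29: x=-0.139, v=-0.065, θ=0.031, ω=-0.038
apply F[29]=+0.489 → step 30: x=-0.140, v=-0.058, θ=0.030, ω=-0.039
apply F[30]=+0.470 → step 31: x=-0.141, v=-0.052, θ=0.030, ω=-0.040
apply F[31]=+0.452 → step 32: x=-0.142, v=-0.046, θ=0.029, ω=-0.040
apply F[32]=+0.434 → step 33: x=-0.143, v=-0.040, θ=0.028, ω=-0.041
apply F[33]=+0.418 → step 34: x=-0.144, v=-0.035, θ=0.027, ω=-0.041
apply F[34]=+0.402 → step 35: x=-0.145, v=-0.029, θ=0.026, ω=-0.041
apply F[35]=+0.386 → step 36: x=-0.145, v=-0.024, θ=0.026, ω=-0.041
apply F[36]=+0.371 → step 37: x=-0.146, v=-0.020, θ=0.025, ω=-0.040
apply F[37]=+0.357 → step 38: x=-0.146, v=-0.015, θ=0.024, ω=-0.040
Max |angle| over trajectory = 0.044 rad; bound = 0.070 → within bound.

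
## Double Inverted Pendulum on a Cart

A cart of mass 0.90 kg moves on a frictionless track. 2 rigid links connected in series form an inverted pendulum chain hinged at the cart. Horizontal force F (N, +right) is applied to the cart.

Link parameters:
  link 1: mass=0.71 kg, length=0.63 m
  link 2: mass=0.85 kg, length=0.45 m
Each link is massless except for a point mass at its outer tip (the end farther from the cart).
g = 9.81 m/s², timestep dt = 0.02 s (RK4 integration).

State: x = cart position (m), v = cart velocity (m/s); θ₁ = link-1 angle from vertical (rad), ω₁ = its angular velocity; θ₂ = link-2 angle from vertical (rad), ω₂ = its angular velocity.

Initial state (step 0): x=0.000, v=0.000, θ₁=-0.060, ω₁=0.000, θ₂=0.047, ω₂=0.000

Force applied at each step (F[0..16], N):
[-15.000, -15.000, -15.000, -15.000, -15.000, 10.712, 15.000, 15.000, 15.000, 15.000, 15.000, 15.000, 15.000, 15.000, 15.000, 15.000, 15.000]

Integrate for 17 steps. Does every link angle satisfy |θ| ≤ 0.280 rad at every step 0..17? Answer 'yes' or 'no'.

Answer: yes

Derivation:
apply F[0]=-15.000 → step 1: x=-0.003, v=-0.312, θ₁=-0.056, ω₁=0.434, θ₂=0.048, ω₂=0.109
apply F[1]=-15.000 → step 2: x=-0.013, v=-0.628, θ₁=-0.043, ω₁=0.881, θ₂=0.051, ω₂=0.207
apply F[2]=-15.000 → step 3: x=-0.028, v=-0.950, θ₁=-0.020, ω₁=1.352, θ₂=0.056, ω₂=0.286
apply F[3]=-15.000 → step 4: x=-0.051, v=-1.282, θ₁=0.012, ω₁=1.857, θ₂=0.063, ω₂=0.338
apply F[4]=-15.000 → step 5: x=-0.080, v=-1.622, θ₁=0.054, ω₁=2.398, θ₂=0.070, ω₂=0.360
apply F[5]=+10.712 → step 6: x=-0.110, v=-1.404, θ₁=0.099, ω₁=2.079, θ₂=0.077, ω₂=0.357
apply F[6]=+15.000 → step 7: x=-0.135, v=-1.109, θ₁=0.136, ω₁=1.663, θ₂=0.084, ω₂=0.322
apply F[7]=+15.000 → step 8: x=-0.154, v=-0.830, θ₁=0.166, ω₁=1.298, θ₂=0.089, ω₂=0.256
apply F[8]=+15.000 → step 9: x=-0.168, v=-0.564, θ₁=0.188, ω₁=0.974, θ₂=0.094, ω₂=0.163
apply F[9]=+15.000 → step 10: x=-0.177, v=-0.309, θ₁=0.205, ω₁=0.683, θ₂=0.096, ω₂=0.048
apply F[10]=+15.000 → step 11: x=-0.181, v=-0.062, θ₁=0.216, ω₁=0.415, θ₂=0.096, ω₂=-0.084
apply F[11]=+15.000 → step 12: x=-0.179, v=0.182, θ₁=0.222, ω₁=0.162, θ₂=0.092, ω₂=-0.229
apply F[12]=+15.000 → step 13: x=-0.173, v=0.423, θ₁=0.222, ω₁=-0.084, θ₂=0.086, ω₂=-0.384
apply F[13]=+15.000 → step 14: x=-0.163, v=0.667, θ₁=0.218, ω₁=-0.331, θ₂=0.077, ω₂=-0.545
apply F[14]=+15.000 → step 15: x=-0.147, v=0.914, θ₁=0.209, ω₁=-0.586, θ₂=0.064, ω₂=-0.708
apply F[15]=+15.000 → step 16: x=-0.126, v=1.168, θ₁=0.195, ω₁=-0.857, θ₂=0.049, ω₂=-0.869
apply F[16]=+15.000 → step 17: x=-0.100, v=1.431, θ₁=0.175, ω₁=-1.152, θ₂=0.030, ω₂=-1.024
Max |angle| over trajectory = 0.222 rad; bound = 0.280 → within bound.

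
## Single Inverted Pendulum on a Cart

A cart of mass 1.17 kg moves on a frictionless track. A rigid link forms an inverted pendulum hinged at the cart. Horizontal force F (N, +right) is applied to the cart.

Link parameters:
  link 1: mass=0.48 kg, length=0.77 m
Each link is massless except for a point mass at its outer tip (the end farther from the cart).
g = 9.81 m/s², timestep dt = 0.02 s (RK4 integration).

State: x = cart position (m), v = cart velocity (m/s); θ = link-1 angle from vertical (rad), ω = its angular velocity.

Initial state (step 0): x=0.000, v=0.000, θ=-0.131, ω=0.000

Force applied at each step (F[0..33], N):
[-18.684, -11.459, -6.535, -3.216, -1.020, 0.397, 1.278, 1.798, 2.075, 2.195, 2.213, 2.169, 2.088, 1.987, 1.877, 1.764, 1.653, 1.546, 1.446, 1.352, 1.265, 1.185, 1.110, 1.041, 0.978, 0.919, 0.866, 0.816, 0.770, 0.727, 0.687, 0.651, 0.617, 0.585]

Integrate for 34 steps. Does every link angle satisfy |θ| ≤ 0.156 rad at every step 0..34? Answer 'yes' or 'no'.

apply F[0]=-18.684 → step 1: x=-0.003, v=-0.307, θ=-0.127, ω=0.362
apply F[1]=-11.459 → step 2: x=-0.011, v=-0.492, θ=-0.118, ω=0.570
apply F[2]=-6.535 → step 3: x=-0.022, v=-0.595, θ=-0.106, ω=0.673
apply F[3]=-3.216 → step 4: x=-0.034, v=-0.642, θ=-0.092, ω=0.709
apply F[4]=-1.020 → step 5: x=-0.047, v=-0.653, θ=-0.078, ω=0.702
apply F[5]=+0.397 → step 6: x=-0.060, v=-0.640, θ=-0.064, ω=0.668
apply F[6]=+1.278 → step 7: x=-0.073, v=-0.614, θ=-0.051, ω=0.619
apply F[7]=+1.798 → step 8: x=-0.085, v=-0.580, θ=-0.039, ω=0.563
apply F[8]=+2.075 → step 9: x=-0.096, v=-0.542, θ=-0.029, ω=0.505
apply F[9]=+2.195 → step 10: x=-0.106, v=-0.502, θ=-0.019, ω=0.448
apply F[10]=+2.213 → step 11: x=-0.116, v=-0.463, θ=-0.011, ω=0.394
apply F[11]=+2.169 → step 12: x=-0.125, v=-0.426, θ=-0.003, ω=0.343
apply F[12]=+2.088 → step 13: x=-0.133, v=-0.390, θ=0.003, ω=0.296
apply F[13]=+1.987 → step 14: x=-0.140, v=-0.357, θ=0.009, ω=0.254
apply F[14]=+1.877 → step 15: x=-0.147, v=-0.325, θ=0.013, ω=0.217
apply F[15]=+1.764 → step 16: x=-0.154, v=-0.296, θ=0.017, ω=0.183
apply F[16]=+1.653 → step 17: x=-0.159, v=-0.270, θ=0.021, ω=0.153
apply F[17]=+1.546 → step 18: x=-0.164, v=-0.245, θ=0.023, ω=0.127
apply F[18]=+1.446 → step 19: x=-0.169, v=-0.222, θ=0.026, ω=0.104
apply F[19]=+1.352 → step 20: x=-0.173, v=-0.201, θ=0.028, ω=0.083
apply F[20]=+1.265 → step 21: x=-0.177, v=-0.182, θ=0.029, ω=0.065
apply F[21]=+1.185 → step 22: x=-0.181, v=-0.164, θ=0.030, ω=0.050
apply F[22]=+1.110 → step 23: x=-0.184, v=-0.148, θ=0.031, ω=0.036
apply F[23]=+1.041 → step 24: x=-0.186, v=-0.132, θ=0.032, ω=0.024
apply F[24]=+0.978 → step 25: x=-0.189, v=-0.118, θ=0.032, ω=0.014
apply F[25]=+0.919 → step 26: x=-0.191, v=-0.105, θ=0.032, ω=0.005
apply F[26]=+0.866 → step 27: x=-0.193, v=-0.093, θ=0.032, ω=-0.003
apply F[27]=+0.816 → step 28: x=-0.195, v=-0.082, θ=0.032, ω=-0.009
apply F[28]=+0.770 → step 29: x=-0.196, v=-0.071, θ=0.032, ω=-0.015
apply F[29]=+0.727 → step 30: x=-0.198, v=-0.061, θ=0.032, ω=-0.020
apply F[30]=+0.687 → step 31: x=-0.199, v=-0.052, θ=0.031, ω=-0.024
apply F[31]=+0.651 → step 32: x=-0.200, v=-0.043, θ=0.031, ω=-0.027
apply F[32]=+0.617 → step 33: x=-0.201, v=-0.035, θ=0.030, ω=-0.030
apply F[33]=+0.585 → step 34: x=-0.201, v=-0.027, θ=0.029, ω=-0.032
Max |angle| over trajectory = 0.131 rad; bound = 0.156 → within bound.

Answer: yes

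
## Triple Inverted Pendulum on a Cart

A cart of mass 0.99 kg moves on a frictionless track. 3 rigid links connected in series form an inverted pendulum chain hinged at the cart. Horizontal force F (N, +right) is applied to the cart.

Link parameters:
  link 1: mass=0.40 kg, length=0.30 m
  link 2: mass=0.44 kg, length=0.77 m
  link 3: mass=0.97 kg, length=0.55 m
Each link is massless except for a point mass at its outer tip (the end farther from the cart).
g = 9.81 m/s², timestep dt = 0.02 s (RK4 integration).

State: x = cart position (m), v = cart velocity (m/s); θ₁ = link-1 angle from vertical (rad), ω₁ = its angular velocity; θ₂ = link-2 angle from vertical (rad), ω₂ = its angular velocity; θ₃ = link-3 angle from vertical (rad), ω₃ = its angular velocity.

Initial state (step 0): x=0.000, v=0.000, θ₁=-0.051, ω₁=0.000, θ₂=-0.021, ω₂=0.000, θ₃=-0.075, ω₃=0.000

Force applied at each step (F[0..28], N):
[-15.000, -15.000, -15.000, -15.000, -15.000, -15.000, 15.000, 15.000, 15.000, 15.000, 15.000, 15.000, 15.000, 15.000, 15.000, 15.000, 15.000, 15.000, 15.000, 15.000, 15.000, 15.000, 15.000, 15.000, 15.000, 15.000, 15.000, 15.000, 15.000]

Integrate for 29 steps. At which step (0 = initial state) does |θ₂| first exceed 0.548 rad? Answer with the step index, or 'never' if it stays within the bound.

apply F[0]=-15.000 → step 1: x=-0.003, v=-0.285, θ₁=-0.043, ω₁=0.850, θ₂=-0.020, ω₂=0.065, θ₃=-0.076, ω₃=-0.065
apply F[1]=-15.000 → step 2: x=-0.011, v=-0.577, θ₁=-0.016, ω₁=1.776, θ₂=-0.019, ω₂=0.110, θ₃=-0.078, ω₃=-0.129
apply F[2]=-15.000 → step 3: x=-0.026, v=-0.881, θ₁=0.029, ω₁=2.832, θ₂=-0.016, ω₂=0.119, θ₃=-0.081, ω₃=-0.187
apply F[3]=-15.000 → step 4: x=-0.047, v=-1.195, θ₁=0.098, ω₁=4.003, θ₂=-0.014, ω₂=0.094, θ₃=-0.085, ω₃=-0.227
apply F[4]=-15.000 → step 5: x=-0.074, v=-1.502, θ₁=0.189, ω₁=5.143, θ₂=-0.012, ω₂=0.082, θ₃=-0.090, ω₃=-0.236
apply F[5]=-15.000 → step 6: x=-0.107, v=-1.781, θ₁=0.302, ω₁=6.043, θ₂=-0.010, ω₂=0.153, θ₃=-0.094, ω₃=-0.212
apply F[6]=+15.000 → step 7: x=-0.140, v=-1.511, θ₁=0.418, ω₁=5.632, θ₂=-0.008, ω₂=0.056, θ₃=-0.099, ω₃=-0.236
apply F[7]=+15.000 → step 8: x=-0.167, v=-1.258, θ₁=0.529, ω₁=5.465, θ₂=-0.008, ω₂=-0.093, θ₃=-0.104, ω₃=-0.264
apply F[8]=+15.000 → step 9: x=-0.190, v=-1.012, θ₁=0.638, ω₁=5.448, θ₂=-0.012, ω₂=-0.267, θ₃=-0.109, ω₃=-0.291
apply F[9]=+15.000 → step 10: x=-0.208, v=-0.767, θ₁=0.747, ω₁=5.523, θ₂=-0.019, ω₂=-0.448, θ₃=-0.115, ω₃=-0.312
apply F[10]=+15.000 → step 11: x=-0.221, v=-0.520, θ₁=0.859, ω₁=5.659, θ₂=-0.030, ω₂=-0.625, θ₃=-0.122, ω₃=-0.327
apply F[11]=+15.000 → step 12: x=-0.228, v=-0.268, θ₁=0.974, ω₁=5.842, θ₂=-0.044, ω₂=-0.788, θ₃=-0.128, ω₃=-0.337
apply F[12]=+15.000 → step 13: x=-0.231, v=-0.009, θ₁=1.093, ω₁=6.070, θ₂=-0.061, ω₂=-0.932, θ₃=-0.135, ω₃=-0.341
apply F[13]=+15.000 → step 14: x=-0.229, v=0.258, θ₁=1.217, ω₁=6.349, θ₂=-0.081, ω₂=-1.050, θ₃=-0.142, ω₃=-0.343
apply F[14]=+15.000 → step 15: x=-0.221, v=0.535, θ₁=1.347, ω₁=6.697, θ₂=-0.103, ω₂=-1.134, θ₃=-0.149, ω₃=-0.343
apply F[15]=+15.000 → step 16: x=-0.207, v=0.826, θ₁=1.485, ω₁=7.142, θ₂=-0.126, ω₂=-1.174, θ₃=-0.156, ω₃=-0.342
apply F[16]=+15.000 → step 17: x=-0.188, v=1.136, θ₁=1.634, ω₁=7.735, θ₂=-0.149, ω₂=-1.152, θ₃=-0.162, ω₃=-0.341
apply F[17]=+15.000 → step 18: x=-0.162, v=1.476, θ₁=1.796, ω₁=8.566, θ₂=-0.172, ω₂=-1.040, θ₃=-0.169, ω₃=-0.341
apply F[18]=+15.000 → step 19: x=-0.128, v=1.867, θ₁=1.979, ω₁=9.814, θ₂=-0.190, ω₂=-0.780, θ₃=-0.176, ω₃=-0.340
apply F[19]=+15.000 → step 20: x=-0.086, v=2.361, θ₁=2.194, ω₁=11.888, θ₂=-0.201, ω₂=-0.252, θ₃=-0.183, ω₃=-0.332
apply F[20]=+15.000 → step 21: x=-0.032, v=3.108, θ₁=2.467, ω₁=15.920, θ₂=-0.196, ω₂=0.856, θ₃=-0.189, ω₃=-0.311
apply F[21]=+15.000 → step 22: x=0.043, v=4.543, θ₁=2.865, ω₁=24.607, θ₂=-0.158, ω₂=3.137, θ₃=-0.196, ω₃=-0.468
apply F[22]=+15.000 → step 23: x=0.142, v=5.049, θ₁=3.365, ω₁=22.496, θ₂=-0.099, ω₂=1.940, θ₃=-0.220, ω₃=-2.004
apply F[23]=+15.000 → step 24: x=0.238, v=4.580, θ₁=3.736, ω₁=15.573, θ₂=-0.089, ω₂=-0.708, θ₃=-0.270, ω₃=-2.856
apply F[24]=+15.000 → step 25: x=0.328, v=4.410, θ₁=4.015, ω₁=12.683, θ₂=-0.120, ω₂=-2.281, θ₃=-0.330, ω₃=-3.125
apply F[25]=+15.000 → step 26: x=0.415, v=4.370, θ₁=4.255, ω₁=11.551, θ₂=-0.178, ω₂=-3.470, θ₃=-0.394, ω₃=-3.186
apply F[26]=+15.000 → step 27: x=0.503, v=4.359, θ₁=4.484, ω₁=11.480, θ₂=-0.258, ω₂=-4.578, θ₃=-0.457, ω₃=-3.129
apply F[27]=+15.000 → step 28: x=0.589, v=4.295, θ₁=4.721, ω₁=12.479, θ₂=-0.362, ω₂=-5.826, θ₃=-0.518, ω₃=-2.980
apply F[28]=+15.000 → step 29: x=0.673, v=4.005, θ₁=4.994, ω₁=15.313, θ₂=-0.494, ω₂=-7.545, θ₃=-0.576, ω₃=-2.748
max |θ₂| = 0.494 ≤ 0.548 over all 30 states.

Answer: never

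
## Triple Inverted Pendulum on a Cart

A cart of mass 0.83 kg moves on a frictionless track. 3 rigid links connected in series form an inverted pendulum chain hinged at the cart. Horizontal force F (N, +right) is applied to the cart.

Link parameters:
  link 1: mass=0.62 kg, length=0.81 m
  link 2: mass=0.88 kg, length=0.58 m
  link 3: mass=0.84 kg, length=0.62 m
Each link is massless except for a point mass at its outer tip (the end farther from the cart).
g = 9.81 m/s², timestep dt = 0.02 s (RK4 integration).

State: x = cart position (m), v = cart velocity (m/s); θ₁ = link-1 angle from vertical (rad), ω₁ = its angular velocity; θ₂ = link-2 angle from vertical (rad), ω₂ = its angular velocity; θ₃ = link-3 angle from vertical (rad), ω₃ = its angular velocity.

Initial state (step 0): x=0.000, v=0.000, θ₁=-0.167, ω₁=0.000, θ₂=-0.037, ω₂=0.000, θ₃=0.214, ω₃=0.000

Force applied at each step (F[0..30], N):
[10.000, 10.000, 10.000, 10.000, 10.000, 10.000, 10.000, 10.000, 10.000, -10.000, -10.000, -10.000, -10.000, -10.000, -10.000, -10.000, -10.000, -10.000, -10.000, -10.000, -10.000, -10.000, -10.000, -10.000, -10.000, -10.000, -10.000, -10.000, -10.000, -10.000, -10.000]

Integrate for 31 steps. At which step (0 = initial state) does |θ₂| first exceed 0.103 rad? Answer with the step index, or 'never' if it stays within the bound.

Answer: 18

Derivation:
apply F[0]=+10.000 → step 1: x=0.003, v=0.302, θ₁=-0.172, ω₁=-0.466, θ₂=-0.036, ω₂=0.061, θ₃=0.215, ω₃=0.099
apply F[1]=+10.000 → step 2: x=0.012, v=0.603, θ₁=-0.186, ω₁=-0.930, θ₂=-0.035, ω₂=0.125, θ₃=0.218, ω₃=0.191
apply F[2]=+10.000 → step 3: x=0.027, v=0.899, θ₁=-0.209, ω₁=-1.390, θ₂=-0.031, ω₂=0.192, θ₃=0.223, ω₃=0.268
apply F[3]=+10.000 → step 4: x=0.048, v=1.186, θ₁=-0.241, ω₁=-1.836, θ₂=-0.027, ω₂=0.256, θ₃=0.228, ω₃=0.324
apply F[4]=+10.000 → step 5: x=0.074, v=1.457, θ₁=-0.282, ω₁=-2.254, θ₂=-0.021, ω₂=0.304, θ₃=0.235, ω₃=0.356
apply F[5]=+10.000 → step 6: x=0.106, v=1.707, θ₁=-0.331, ω₁=-2.630, θ₂=-0.015, ω₂=0.320, θ₃=0.243, ω₃=0.364
apply F[6]=+10.000 → step 7: x=0.143, v=1.931, θ₁=-0.387, ω₁=-2.955, θ₂=-0.009, ω₂=0.289, θ₃=0.250, ω₃=0.351
apply F[7]=+10.000 → step 8: x=0.183, v=2.128, θ₁=-0.449, ω₁=-3.228, θ₂=-0.004, ω₂=0.203, θ₃=0.257, ω₃=0.323
apply F[8]=+10.000 → step 9: x=0.228, v=2.299, θ₁=-0.516, ω₁=-3.454, θ₂=-0.001, ω₂=0.062, θ₃=0.263, ω₃=0.285
apply F[9]=-10.000 → step 10: x=0.272, v=2.116, θ₁=-0.585, ω₁=-3.446, θ₂=0.001, ω₂=0.182, θ₃=0.269, ω₃=0.312
apply F[10]=-10.000 → step 11: x=0.312, v=1.934, θ₁=-0.654, ω₁=-3.460, θ₂=0.006, ω₂=0.307, θ₃=0.275, ω₃=0.336
apply F[11]=-10.000 → step 12: x=0.349, v=1.752, θ₁=-0.723, ω₁=-3.492, θ₂=0.014, ω₂=0.433, θ₃=0.282, ω₃=0.356
apply F[12]=-10.000 → step 13: x=0.382, v=1.566, θ₁=-0.794, ω₁=-3.538, θ₂=0.024, ω₂=0.556, θ₃=0.289, ω₃=0.371
apply F[13]=-10.000 → step 14: x=0.412, v=1.376, θ₁=-0.865, ω₁=-3.596, θ₂=0.036, ω₂=0.671, θ₃=0.297, ω₃=0.383
apply F[14]=-10.000 → step 15: x=0.437, v=1.181, θ₁=-0.937, ω₁=-3.664, θ₂=0.050, ω₂=0.776, θ₃=0.305, ω₃=0.391
apply F[15]=-10.000 → step 16: x=0.459, v=0.979, θ₁=-1.012, ω₁=-3.743, θ₂=0.067, ω₂=0.868, θ₃=0.312, ω₃=0.396
apply F[16]=-10.000 → step 17: x=0.476, v=0.770, θ₁=-1.087, ω₁=-3.834, θ₂=0.085, ω₂=0.945, θ₃=0.320, ω₃=0.399
apply F[17]=-10.000 → step 18: x=0.490, v=0.553, θ₁=-1.165, ω₁=-3.938, θ₂=0.105, ω₂=1.003, θ₃=0.328, ω₃=0.399
apply F[18]=-10.000 → step 19: x=0.498, v=0.327, θ₁=-1.245, ω₁=-4.057, θ₂=0.125, ω₂=1.040, θ₃=0.336, ω₃=0.397
apply F[19]=-10.000 → step 20: x=0.503, v=0.090, θ₁=-1.327, ω₁=-4.196, θ₂=0.146, ω₂=1.051, θ₃=0.344, ω₃=0.395
apply F[20]=-10.000 → step 21: x=0.502, v=-0.160, θ₁=-1.413, ω₁=-4.359, θ₂=0.167, ω₂=1.031, θ₃=0.352, ω₃=0.393
apply F[21]=-10.000 → step 22: x=0.496, v=-0.426, θ₁=-1.502, ω₁=-4.554, θ₂=0.187, ω₂=0.973, θ₃=0.360, ω₃=0.391
apply F[22]=-10.000 → step 23: x=0.485, v=-0.713, θ₁=-1.595, ω₁=-4.788, θ₂=0.205, ω₂=0.869, θ₃=0.368, ω₃=0.391
apply F[23]=-10.000 → step 24: x=0.467, v=-1.028, θ₁=-1.694, ω₁=-5.076, θ₂=0.221, ω₂=0.705, θ₃=0.376, ω₃=0.394
apply F[24]=-10.000 → step 25: x=0.443, v=-1.379, θ₁=-1.799, ω₁=-5.435, θ₂=0.233, ω₂=0.463, θ₃=0.384, ω₃=0.401
apply F[25]=-10.000 → step 26: x=0.412, v=-1.783, θ₁=-1.912, ω₁=-5.894, θ₂=0.239, ω₂=0.118, θ₃=0.392, ω₃=0.415
apply F[26]=-10.000 → step 27: x=0.372, v=-2.262, θ₁=-2.036, ω₁=-6.498, θ₂=0.237, ω₂=-0.374, θ₃=0.400, ω₃=0.442
apply F[27]=-10.000 → step 28: x=0.321, v=-2.854, θ₁=-2.173, ω₁=-7.321, θ₂=0.223, ω₂=-1.081, θ₃=0.410, ω₃=0.496
apply F[28]=-10.000 → step 29: x=0.256, v=-3.625, θ₁=-2.331, ω₁=-8.494, θ₂=0.191, ω₂=-2.132, θ₃=0.420, ω₃=0.613
apply F[29]=-10.000 → step 30: x=0.174, v=-4.685, θ₁=-2.517, ω₁=-10.258, θ₂=0.134, ω₂=-3.787, θ₃=0.435, ω₃=0.901
apply F[30]=-10.000 → step 31: x=0.066, v=-6.164, θ₁=-2.747, ω₁=-12.986, θ₂=0.032, ω₂=-6.613, θ₃=0.460, ω₃=1.730
|θ₂| = 0.105 > 0.103 first at step 18.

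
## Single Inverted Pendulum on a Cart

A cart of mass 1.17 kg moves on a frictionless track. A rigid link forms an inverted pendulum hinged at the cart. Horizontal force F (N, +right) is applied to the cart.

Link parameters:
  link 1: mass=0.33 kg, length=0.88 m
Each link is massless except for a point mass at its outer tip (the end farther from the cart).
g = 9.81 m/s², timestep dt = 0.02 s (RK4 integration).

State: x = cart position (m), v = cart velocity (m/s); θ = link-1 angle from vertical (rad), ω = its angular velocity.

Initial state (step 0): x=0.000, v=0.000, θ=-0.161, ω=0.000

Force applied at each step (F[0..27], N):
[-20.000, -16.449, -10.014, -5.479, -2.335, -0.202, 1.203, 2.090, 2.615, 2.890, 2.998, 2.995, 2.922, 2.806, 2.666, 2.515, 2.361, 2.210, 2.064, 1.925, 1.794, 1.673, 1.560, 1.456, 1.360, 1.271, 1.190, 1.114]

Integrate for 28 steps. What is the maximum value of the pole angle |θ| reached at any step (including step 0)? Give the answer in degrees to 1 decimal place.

Answer: 9.2°

Derivation:
apply F[0]=-20.000 → step 1: x=-0.003, v=-0.331, θ=-0.158, ω=0.336
apply F[1]=-16.449 → step 2: x=-0.013, v=-0.602, θ=-0.148, ω=0.606
apply F[2]=-10.014 → step 3: x=-0.026, v=-0.765, θ=-0.135, ω=0.758
apply F[3]=-5.479 → step 4: x=-0.042, v=-0.852, θ=-0.119, ω=0.827
apply F[4]=-2.335 → step 5: x=-0.060, v=-0.886, θ=-0.102, ω=0.841
apply F[5]=-0.202 → step 6: x=-0.078, v=-0.884, θ=-0.085, ω=0.819
apply F[6]=+1.203 → step 7: x=-0.095, v=-0.860, θ=-0.070, ω=0.774
apply F[7]=+2.090 → step 8: x=-0.112, v=-0.821, θ=-0.055, ω=0.716
apply F[8]=+2.615 → step 9: x=-0.128, v=-0.774, θ=-0.041, ω=0.652
apply F[9]=+2.890 → step 10: x=-0.143, v=-0.722, θ=-0.029, ω=0.586
apply F[10]=+2.998 → step 11: x=-0.157, v=-0.670, θ=-0.018, ω=0.521
apply F[11]=+2.995 → step 12: x=-0.169, v=-0.618, θ=-0.008, ω=0.459
apply F[12]=+2.922 → step 13: x=-0.181, v=-0.568, θ=0.001, ω=0.402
apply F[13]=+2.806 → step 14: x=-0.192, v=-0.520, θ=0.008, ω=0.348
apply F[14]=+2.666 → step 15: x=-0.202, v=-0.475, θ=0.015, ω=0.300
apply F[15]=+2.515 → step 16: x=-0.211, v=-0.433, θ=0.020, ω=0.256
apply F[16]=+2.361 → step 17: x=-0.220, v=-0.394, θ=0.025, ω=0.217
apply F[17]=+2.210 → step 18: x=-0.227, v=-0.358, θ=0.029, ω=0.182
apply F[18]=+2.064 → step 19: x=-0.234, v=-0.324, θ=0.032, ω=0.150
apply F[19]=+1.925 → step 20: x=-0.240, v=-0.293, θ=0.035, ω=0.123
apply F[20]=+1.794 → step 21: x=-0.246, v=-0.265, θ=0.037, ω=0.098
apply F[21]=+1.673 → step 22: x=-0.251, v=-0.238, θ=0.039, ω=0.077
apply F[22]=+1.560 → step 23: x=-0.255, v=-0.214, θ=0.040, ω=0.058
apply F[23]=+1.456 → step 24: x=-0.259, v=-0.191, θ=0.041, ω=0.041
apply F[24]=+1.360 → step 25: x=-0.263, v=-0.170, θ=0.042, ω=0.027
apply F[25]=+1.271 → step 26: x=-0.266, v=-0.151, θ=0.043, ω=0.014
apply F[26]=+1.190 → step 27: x=-0.269, v=-0.133, θ=0.043, ω=0.003
apply F[27]=+1.114 → step 28: x=-0.271, v=-0.116, θ=0.043, ω=-0.006
Max |angle| over trajectory = 0.161 rad = 9.2°.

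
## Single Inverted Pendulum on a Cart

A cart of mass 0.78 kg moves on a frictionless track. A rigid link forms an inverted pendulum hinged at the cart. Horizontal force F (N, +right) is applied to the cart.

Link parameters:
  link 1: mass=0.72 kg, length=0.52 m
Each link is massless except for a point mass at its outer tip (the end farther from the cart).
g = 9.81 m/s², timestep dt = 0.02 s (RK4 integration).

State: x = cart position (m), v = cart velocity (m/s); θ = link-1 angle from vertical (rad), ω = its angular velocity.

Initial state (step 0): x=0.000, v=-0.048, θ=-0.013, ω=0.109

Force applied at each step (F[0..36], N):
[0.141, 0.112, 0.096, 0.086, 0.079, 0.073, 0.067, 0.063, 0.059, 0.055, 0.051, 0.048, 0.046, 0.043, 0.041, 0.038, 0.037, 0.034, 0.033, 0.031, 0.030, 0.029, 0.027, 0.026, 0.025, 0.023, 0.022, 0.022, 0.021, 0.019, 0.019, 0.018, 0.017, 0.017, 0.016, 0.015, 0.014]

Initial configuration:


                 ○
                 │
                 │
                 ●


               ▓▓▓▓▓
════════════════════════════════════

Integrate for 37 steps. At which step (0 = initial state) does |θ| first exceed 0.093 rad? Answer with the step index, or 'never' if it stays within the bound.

Answer: never

Derivation:
apply F[0]=+0.141 → step 1: x=-0.001, v=-0.042, θ=-0.011, ω=0.093
apply F[1]=+0.112 → step 2: x=-0.002, v=-0.038, θ=-0.009, ω=0.081
apply F[2]=+0.096 → step 3: x=-0.002, v=-0.034, θ=-0.008, ω=0.070
apply F[3]=+0.086 → step 4: x=-0.003, v=-0.030, θ=-0.006, ω=0.060
apply F[4]=+0.079 → step 5: x=-0.004, v=-0.027, θ=-0.005, ω=0.052
apply F[5]=+0.073 → step 6: x=-0.004, v=-0.024, θ=-0.004, ω=0.045
apply F[6]=+0.067 → step 7: x=-0.005, v=-0.022, θ=-0.004, ω=0.039
apply F[7]=+0.063 → step 8: x=-0.005, v=-0.020, θ=-0.003, ω=0.033
apply F[8]=+0.059 → step 9: x=-0.005, v=-0.018, θ=-0.002, ω=0.029
apply F[9]=+0.055 → step 10: x=-0.006, v=-0.016, θ=-0.002, ω=0.025
apply F[10]=+0.051 → step 11: x=-0.006, v=-0.014, θ=-0.001, ω=0.021
apply F[11]=+0.048 → step 12: x=-0.006, v=-0.013, θ=-0.001, ω=0.018
apply F[12]=+0.046 → step 13: x=-0.007, v=-0.012, θ=-0.000, ω=0.015
apply F[13]=+0.043 → step 14: x=-0.007, v=-0.010, θ=-0.000, ω=0.013
apply F[14]=+0.041 → step 15: x=-0.007, v=-0.009, θ=0.000, ω=0.011
apply F[15]=+0.038 → step 16: x=-0.007, v=-0.008, θ=0.000, ω=0.009
apply F[16]=+0.037 → step 17: x=-0.007, v=-0.008, θ=0.000, ω=0.008
apply F[17]=+0.034 → step 18: x=-0.007, v=-0.007, θ=0.001, ω=0.006
apply F[18]=+0.033 → step 19: x=-0.008, v=-0.006, θ=0.001, ω=0.005
apply F[19]=+0.031 → step 20: x=-0.008, v=-0.005, θ=0.001, ω=0.004
apply F[20]=+0.030 → step 21: x=-0.008, v=-0.005, θ=0.001, ω=0.003
apply F[21]=+0.029 → step 22: x=-0.008, v=-0.004, θ=0.001, ω=0.003
apply F[22]=+0.027 → step 23: x=-0.008, v=-0.004, θ=0.001, ω=0.002
apply F[23]=+0.026 → step 24: x=-0.008, v=-0.003, θ=0.001, ω=0.001
apply F[24]=+0.025 → step 25: x=-0.008, v=-0.003, θ=0.001, ω=0.001
apply F[25]=+0.023 → step 26: x=-0.008, v=-0.002, θ=0.001, ω=0.001
apply F[26]=+0.022 → step 27: x=-0.008, v=-0.002, θ=0.001, ω=0.000
apply F[27]=+0.022 → step 28: x=-0.008, v=-0.002, θ=0.001, ω=-0.000
apply F[28]=+0.021 → step 29: x=-0.008, v=-0.001, θ=0.001, ω=-0.000
apply F[29]=+0.019 → step 30: x=-0.008, v=-0.001, θ=0.001, ω=-0.001
apply F[30]=+0.019 → step 31: x=-0.008, v=-0.001, θ=0.001, ω=-0.001
apply F[31]=+0.018 → step 32: x=-0.008, v=-0.000, θ=0.001, ω=-0.001
apply F[32]=+0.017 → step 33: x=-0.008, v=-0.000, θ=0.001, ω=-0.001
apply F[33]=+0.017 → step 34: x=-0.008, v=0.000, θ=0.001, ω=-0.001
apply F[34]=+0.016 → step 35: x=-0.008, v=0.000, θ=0.001, ω=-0.001
apply F[35]=+0.015 → step 36: x=-0.008, v=0.001, θ=0.001, ω=-0.001
apply F[36]=+0.014 → step 37: x=-0.008, v=0.001, θ=0.001, ω=-0.001
max |θ| = 0.013 ≤ 0.093 over all 38 states.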